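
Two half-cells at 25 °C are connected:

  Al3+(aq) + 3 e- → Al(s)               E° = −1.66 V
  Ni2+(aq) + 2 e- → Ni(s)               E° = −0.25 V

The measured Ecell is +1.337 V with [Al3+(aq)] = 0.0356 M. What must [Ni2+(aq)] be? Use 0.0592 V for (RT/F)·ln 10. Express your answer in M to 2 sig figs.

Ni²⁺/Ni is the cathode (higher E°); E°cell = −0.25 − (−1.66) = +1.41 V with n = 6.
From the Nernst equation, log Q = n(E° − E)/0.0592 = 6·(+1.41 − (+1.337))/0.0592 = 7.399.
The balanced reaction is 3 Ni2+(aq) + 2 Al(s) → 3 Ni(s) + 2 Al3+(aq), so Q = [Al3+(aq)]^2 / [Ni2+(aq)]^3.
Isolating [Ni2+(aq)] in Q = 10^{7.399} yields log [Ni2+(aq)] = −3.432, i.e. 0.00037 M.

0.00037 M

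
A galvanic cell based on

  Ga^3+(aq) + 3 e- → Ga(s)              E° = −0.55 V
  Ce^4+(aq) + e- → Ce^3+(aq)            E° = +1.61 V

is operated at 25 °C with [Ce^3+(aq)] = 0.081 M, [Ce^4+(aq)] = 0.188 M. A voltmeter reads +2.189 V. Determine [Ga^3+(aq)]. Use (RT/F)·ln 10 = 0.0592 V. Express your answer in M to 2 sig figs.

Ce⁴⁺/Ce³⁺ is the cathode (higher E°); E°cell = +1.61 − (−0.55) = +2.16 V with n = 3.
Rearranging E = E° − (0.0592/n)·log Q gives log Q = 3(+2.16 − (+2.189))/0.0592 = −1.470.
The balanced reaction is 3 Ce^4+(aq) + Ga(s) → 3 Ce^3+(aq) + Ga^3+(aq), so Q = ([Ce^3+(aq)]^3·[Ga^3+(aq)]) / [Ce^4+(aq)]^3.
Isolating [Ga^3+(aq)] in Q = 10^{−1.470} yields log [Ga^3+(aq)] = −0.373, i.e. 0.42 M.

0.42 M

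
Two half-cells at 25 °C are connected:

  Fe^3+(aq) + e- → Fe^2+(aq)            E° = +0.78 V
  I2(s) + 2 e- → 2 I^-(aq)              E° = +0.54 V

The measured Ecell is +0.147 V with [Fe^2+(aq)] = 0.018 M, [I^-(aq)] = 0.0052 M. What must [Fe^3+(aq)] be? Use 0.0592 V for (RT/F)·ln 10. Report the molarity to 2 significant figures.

The Fe³⁺/Fe²⁺ couple has the larger reduction potential, so it is the cathode: E°cell = +0.78 − (+0.54) = +0.24 V and n = 2.
Since E = E° − (0.0592/n)·log Q, log Q = n(E° − E)/0.0592 = 3.142.
The balanced reaction is 2 Fe^3+(aq) + 2 I^-(aq) → 2 Fe^2+(aq) + I2(s), so Q = [Fe^2+(aq)]^2 / ([Fe^3+(aq)]^2·[I^-(aq)]^2).
Substituting the known concentrations and solving, log [Fe^3+(aq)] = −1.032 and [Fe^3+(aq)] = 0.093 M.

0.093 M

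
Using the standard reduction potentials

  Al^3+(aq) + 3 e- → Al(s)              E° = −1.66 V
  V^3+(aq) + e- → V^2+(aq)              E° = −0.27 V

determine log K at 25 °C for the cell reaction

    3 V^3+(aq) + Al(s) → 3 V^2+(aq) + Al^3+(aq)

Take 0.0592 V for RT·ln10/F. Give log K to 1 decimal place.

The V³⁺/V²⁺ couple is reduced (cathode); E°cell = −0.27 − (−1.66) = +1.39 V with n = 3.
At equilibrium E = 0, so log K = nE°cell / 0.0592 = (3)(+1.39) / 0.0592 = 70.4.

log K = 70.4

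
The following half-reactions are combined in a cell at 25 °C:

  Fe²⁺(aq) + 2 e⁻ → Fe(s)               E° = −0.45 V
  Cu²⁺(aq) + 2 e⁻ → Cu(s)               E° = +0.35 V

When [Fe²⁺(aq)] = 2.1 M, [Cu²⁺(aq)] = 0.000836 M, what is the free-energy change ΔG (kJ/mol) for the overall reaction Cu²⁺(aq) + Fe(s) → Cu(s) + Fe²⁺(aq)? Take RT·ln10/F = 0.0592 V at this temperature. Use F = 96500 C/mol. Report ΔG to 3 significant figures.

With Cu²⁺/Cu reduced at the cathode, E°cell = +0.35 − (−0.45) = +0.80 V and n = 2.
Q = [Fe²⁺(aq)] / [Cu²⁺(aq)] = 2.51×10^3, so log Q = 3.400 and E = +0.80 − (0.0592/2)(3.400) = +0.6994 V.
Then ΔG = −nFE = −2 × 96500 × +0.6994 J/mol = −135 kJ/mol.

−135 kJ/mol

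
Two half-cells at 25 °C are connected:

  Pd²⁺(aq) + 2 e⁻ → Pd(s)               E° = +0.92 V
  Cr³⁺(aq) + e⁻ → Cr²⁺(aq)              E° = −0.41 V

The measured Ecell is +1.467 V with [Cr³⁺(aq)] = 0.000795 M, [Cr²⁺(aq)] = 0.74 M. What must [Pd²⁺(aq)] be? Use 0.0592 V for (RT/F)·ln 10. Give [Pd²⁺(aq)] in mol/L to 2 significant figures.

Pd²⁺/Pd is the cathode (higher E°); E°cell = +0.92 − (−0.41) = +1.33 V with n = 2.
Rearranging E = E° − (0.0592/n)·log Q gives log Q = 2(+1.33 − (+1.467))/0.0592 = −4.628.
The balanced reaction is Pd²⁺(aq) + 2 Cr²⁺(aq) → Pd(s) + 2 Cr³⁺(aq), so Q = [Cr³⁺(aq)]^2 / ([Pd²⁺(aq)]·[Cr²⁺(aq)]^2).
Isolating [Pd²⁺(aq)] in Q = 10^{−4.628} yields log [Pd²⁺(aq)] = −1.310, i.e. 0.049 M.

0.049 M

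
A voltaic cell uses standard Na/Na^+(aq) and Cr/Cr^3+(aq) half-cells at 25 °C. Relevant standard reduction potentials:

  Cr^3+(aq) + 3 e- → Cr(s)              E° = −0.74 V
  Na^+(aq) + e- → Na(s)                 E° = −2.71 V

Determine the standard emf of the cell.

+1.97 V

Of the two couples in this cell, the one with the more positive reduction potential is reduced at the cathode: here that is Cr³⁺/Cr (−0.74 V); Na⁺/Na (−2.71 V) is the anode.
E°cell = E°(cathode) − E°(anode) = −0.74 − (−2.71) = +1.97 V.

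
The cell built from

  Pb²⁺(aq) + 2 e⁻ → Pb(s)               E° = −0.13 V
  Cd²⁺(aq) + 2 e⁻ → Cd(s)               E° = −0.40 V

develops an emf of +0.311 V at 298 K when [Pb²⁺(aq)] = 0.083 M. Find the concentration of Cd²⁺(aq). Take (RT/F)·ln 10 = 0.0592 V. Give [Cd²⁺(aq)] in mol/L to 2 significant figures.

With Pb²⁺/Pb at the cathode and Cd²⁺/Cd at the anode, E°cell = −0.13 − (−0.40) = +0.27 V (n = 2).
Since E = E° − (0.0592/n)·log Q, log Q = n(E° − E)/0.0592 = −1.385.
For Pb²⁺(aq) + Cd(s) → Pb(s) + Cd²⁺(aq), the reaction quotient is Q = [Cd²⁺(aq)] / [Pb²⁺(aq)].
Substituting the known concentrations and solving, log [Cd²⁺(aq)] = −2.466 and [Cd²⁺(aq)] = 0.0034 M.

0.0034 M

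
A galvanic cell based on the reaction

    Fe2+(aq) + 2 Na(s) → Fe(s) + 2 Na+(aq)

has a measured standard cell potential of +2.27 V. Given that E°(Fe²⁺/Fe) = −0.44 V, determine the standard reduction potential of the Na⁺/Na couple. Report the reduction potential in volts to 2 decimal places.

In the reaction as written the Fe²⁺/Fe couple is reduced (cathode) and Na⁺/Na is oxidized (anode), so E°cell = E°(Fe²⁺/Fe) − E°(Na⁺/Na).
E°(Na⁺/Na) = E°(cathode) − E°cell = −0.44 − (+2.27) = −2.71 V.

−2.71 V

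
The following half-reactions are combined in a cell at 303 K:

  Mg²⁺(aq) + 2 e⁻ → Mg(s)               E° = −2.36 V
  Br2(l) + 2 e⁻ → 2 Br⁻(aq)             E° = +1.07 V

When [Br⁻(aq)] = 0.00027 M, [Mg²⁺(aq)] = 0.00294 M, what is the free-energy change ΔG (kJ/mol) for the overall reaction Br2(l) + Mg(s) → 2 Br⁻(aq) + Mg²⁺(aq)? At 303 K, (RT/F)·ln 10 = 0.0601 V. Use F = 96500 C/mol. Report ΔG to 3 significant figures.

−718 kJ/mol

With Br₂/Br⁻ reduced at the cathode, E°cell = +1.07 − (−2.36) = +3.43 V and n = 2.
Q = [Br⁻(aq)]^2·[Mg²⁺(aq)] = 2.14×10^−10, so log Q = −9.669 and E = +3.43 − (0.0601/2)(−9.669) = +3.7206 V.
ΔG = −nFE = −(2)(96500)(+3.7206) J/mol = −718 kJ/mol.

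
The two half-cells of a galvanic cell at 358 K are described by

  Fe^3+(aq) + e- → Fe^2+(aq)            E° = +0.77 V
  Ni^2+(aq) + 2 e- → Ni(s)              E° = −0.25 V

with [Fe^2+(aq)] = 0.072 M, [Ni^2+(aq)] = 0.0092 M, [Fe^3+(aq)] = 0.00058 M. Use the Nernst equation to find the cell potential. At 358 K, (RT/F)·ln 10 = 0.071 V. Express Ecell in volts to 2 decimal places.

+0.94 V

The Fe³⁺/Fe²⁺ couple has the more positive E°, so it is the cathode; Ni²⁺/Ni is the anode.
The standard potential is +0.77 − (−0.25) = +1.02 V and the balanced reaction transfers n = 2 electrons.
Balancing gives 2 Fe^3+(aq) + Ni(s) → 2 Fe^2+(aq) + Ni^2+(aq); hence Q = ([Fe^2+(aq)]^2·[Ni^2+(aq)]) / [Fe^3+(aq)]^2 = 142 (log Q = 2.152).
By the Nernst equation, E = +1.02 − (0.071/2)·(2.152) = +0.94 V.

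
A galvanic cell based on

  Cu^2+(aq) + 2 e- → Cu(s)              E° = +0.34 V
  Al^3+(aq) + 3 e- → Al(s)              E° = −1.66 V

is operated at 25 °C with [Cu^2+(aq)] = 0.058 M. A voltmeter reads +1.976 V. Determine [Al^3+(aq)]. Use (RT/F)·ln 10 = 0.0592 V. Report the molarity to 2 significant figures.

Cu²⁺/Cu is the cathode (higher E°); E°cell = +0.34 − (−1.66) = +2.00 V with n = 6.
Rearranging E = E° − (0.0592/n)·log Q gives log Q = 6(+2.00 − (+1.976))/0.0592 = 2.432.
For 3 Cu^2+(aq) + 2 Al(s) → 3 Cu(s) + 2 Al^3+(aq), the reaction quotient is Q = [Al^3+(aq)]^2 / [Cu^2+(aq)]^3.
Substituting the known concentrations and solving, log [Al^3+(aq)] = −0.639 and [Al^3+(aq)] = 0.23 M.

0.23 M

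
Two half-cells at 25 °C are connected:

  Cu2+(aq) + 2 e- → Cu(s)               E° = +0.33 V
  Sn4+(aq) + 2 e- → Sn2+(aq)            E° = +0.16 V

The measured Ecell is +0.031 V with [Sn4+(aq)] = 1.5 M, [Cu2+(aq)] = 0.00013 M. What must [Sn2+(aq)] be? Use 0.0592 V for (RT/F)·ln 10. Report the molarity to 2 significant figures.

0.23 M

With Cu²⁺/Cu at the cathode and Sn⁴⁺/Sn²⁺ at the anode, E°cell = +0.33 − (+0.16) = +0.17 V (n = 2).
Rearranging E = E° − (0.0592/n)·log Q gives log Q = 2(+0.17 − (+0.031))/0.0592 = 4.696.
For Cu2+(aq) + Sn2+(aq) → Cu(s) + Sn4+(aq), the reaction quotient is Q = [Sn4+(aq)] / ([Cu2+(aq)]·[Sn2+(aq)]).
Substituting the known concentrations and solving, log [Sn2+(aq)] = −0.634 and [Sn2+(aq)] = 0.23 M.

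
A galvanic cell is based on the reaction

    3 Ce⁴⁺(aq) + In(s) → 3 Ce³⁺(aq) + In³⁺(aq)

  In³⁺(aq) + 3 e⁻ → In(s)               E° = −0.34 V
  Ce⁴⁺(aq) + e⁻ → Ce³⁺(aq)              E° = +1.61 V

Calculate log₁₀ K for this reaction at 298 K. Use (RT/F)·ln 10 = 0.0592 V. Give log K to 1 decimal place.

log K = 98.8

The Ce⁴⁺/Ce³⁺ couple is reduced (cathode); E°cell = +1.61 − (−0.34) = +1.95 V with n = 3.
At equilibrium E = 0, so log K = nE°cell / 0.0592 = (3)(+1.95) / 0.0592 = 98.8.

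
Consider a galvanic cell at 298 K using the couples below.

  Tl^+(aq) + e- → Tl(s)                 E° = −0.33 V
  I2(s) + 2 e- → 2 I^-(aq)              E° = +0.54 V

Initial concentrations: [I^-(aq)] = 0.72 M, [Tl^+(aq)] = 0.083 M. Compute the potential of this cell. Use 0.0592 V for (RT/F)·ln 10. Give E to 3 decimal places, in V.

The I₂/I⁻ couple has the more positive E°, so it is the cathode; Tl⁺/Tl is the anode.
E°cell = +0.54 − (−0.33) = +0.87 V, with n = 2 electrons transferred.
The balanced reaction is I2(s) + 2 Tl(s) → 2 I^-(aq) + 2 Tl^+(aq), so Q = [I^-(aq)]^2·[Tl^+(aq)]^2 = 0.00357 and log Q = −2.447.
Applying E = E° − (RT ln10/nF)·log Q gives +0.87 − (0.0592/2)(−2.447) = +0.942 V.

+0.942 V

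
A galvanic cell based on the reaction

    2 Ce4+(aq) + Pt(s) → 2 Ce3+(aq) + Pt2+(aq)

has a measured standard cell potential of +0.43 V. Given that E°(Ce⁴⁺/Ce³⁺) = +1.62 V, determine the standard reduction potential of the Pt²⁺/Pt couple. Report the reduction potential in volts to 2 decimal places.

In the reaction as written the Ce⁴⁺/Ce³⁺ couple is reduced (cathode) and Pt²⁺/Pt is oxidized (anode), so E°cell = E°(Ce⁴⁺/Ce³⁺) − E°(Pt²⁺/Pt).
E°(Pt²⁺/Pt) = E°(cathode) − E°cell = +1.62 − (+0.43) = +1.19 V.

+1.19 V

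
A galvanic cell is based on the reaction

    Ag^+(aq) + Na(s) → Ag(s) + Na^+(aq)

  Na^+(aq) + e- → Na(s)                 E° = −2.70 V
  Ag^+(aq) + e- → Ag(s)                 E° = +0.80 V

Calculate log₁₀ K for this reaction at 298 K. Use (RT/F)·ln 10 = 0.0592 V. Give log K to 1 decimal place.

The Ag⁺/Ag couple is reduced (cathode); E°cell = +0.80 − (−2.70) = +3.50 V with n = 1.
At equilibrium E = 0, so log K = nE°cell / 0.0592 = (1)(+3.50) / 0.0592 = 59.1.

log K = 59.1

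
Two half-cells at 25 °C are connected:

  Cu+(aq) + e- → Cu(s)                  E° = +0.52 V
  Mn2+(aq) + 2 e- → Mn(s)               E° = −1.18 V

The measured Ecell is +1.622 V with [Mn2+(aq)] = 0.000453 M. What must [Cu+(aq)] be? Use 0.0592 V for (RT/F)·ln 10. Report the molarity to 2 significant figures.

0.0010 M

With Cu⁺/Cu at the cathode and Mn²⁺/Mn at the anode, E°cell = +0.52 − (−1.18) = +1.70 V (n = 2).
Since E = E° − (0.0592/n)·log Q, log Q = n(E° − E)/0.0592 = 2.635.
The balanced reaction is 2 Cu+(aq) + Mn(s) → 2 Cu(s) + Mn2+(aq), so Q = [Mn2+(aq)] / [Cu+(aq)]^2.
Solving for the unknown gives log [Cu+(aq)] = −2.989, so [Cu+(aq)] ≈ 0.0010 M.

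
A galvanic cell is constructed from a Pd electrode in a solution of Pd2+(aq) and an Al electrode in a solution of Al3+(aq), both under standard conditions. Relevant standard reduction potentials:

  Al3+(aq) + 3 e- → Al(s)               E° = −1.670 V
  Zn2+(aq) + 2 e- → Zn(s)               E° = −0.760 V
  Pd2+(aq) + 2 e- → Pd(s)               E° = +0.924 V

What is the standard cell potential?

+2.594 V

The Pd²⁺/Pd couple has the higher E°, so Pd ion is reduced (cathode) and Al is oxidized (anode).
E°cell = E°(cathode) − E°(anode) = +0.924 − (−1.670) = +2.594 V.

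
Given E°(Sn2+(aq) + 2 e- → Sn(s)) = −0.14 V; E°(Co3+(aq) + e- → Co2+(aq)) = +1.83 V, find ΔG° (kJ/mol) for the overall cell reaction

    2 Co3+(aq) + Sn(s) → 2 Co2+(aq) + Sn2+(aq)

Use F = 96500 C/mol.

−380 kJ/mol

In the reaction as written Co3+(aq) is reduced, so the Co³⁺/Co²⁺ couple is the cathode and Sn²⁺/Sn is the anode.
E°cell = +1.83 − (−0.14) = +1.97 V; balancing electrons gives n = 2.
ΔG° = −nFE°cell = −(2)(96500)(+1.97) J/mol = −380 kJ/mol.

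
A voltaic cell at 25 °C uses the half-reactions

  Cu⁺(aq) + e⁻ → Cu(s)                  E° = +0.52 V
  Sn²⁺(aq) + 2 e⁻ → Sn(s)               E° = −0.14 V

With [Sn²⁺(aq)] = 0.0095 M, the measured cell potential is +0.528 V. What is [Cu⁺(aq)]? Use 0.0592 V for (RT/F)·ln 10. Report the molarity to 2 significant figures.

0.00057 M

With Cu⁺/Cu at the cathode and Sn²⁺/Sn at the anode, E°cell = +0.52 − (−0.14) = +0.66 V (n = 2).
Since E = E° − (0.0592/n)·log Q, log Q = n(E° − E)/0.0592 = 4.459.
For 2 Cu⁺(aq) + Sn(s) → 2 Cu(s) + Sn²⁺(aq), the reaction quotient is Q = [Sn²⁺(aq)] / [Cu⁺(aq)]^2.
Substituting the known concentrations and solving, log [Cu⁺(aq)] = −3.241 and [Cu⁺(aq)] = 0.00057 M.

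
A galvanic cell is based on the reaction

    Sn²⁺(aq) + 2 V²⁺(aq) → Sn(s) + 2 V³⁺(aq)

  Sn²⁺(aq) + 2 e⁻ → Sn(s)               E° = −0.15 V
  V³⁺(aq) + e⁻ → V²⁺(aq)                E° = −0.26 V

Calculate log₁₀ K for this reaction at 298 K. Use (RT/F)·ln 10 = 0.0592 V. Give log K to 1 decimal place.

The Sn²⁺/Sn couple is reduced (cathode); E°cell = −0.15 − (−0.26) = +0.11 V with n = 2.
At equilibrium E = 0, so log K = nE°cell / 0.0592 = (2)(+0.11) / 0.0592 = 3.7.

log K = 3.7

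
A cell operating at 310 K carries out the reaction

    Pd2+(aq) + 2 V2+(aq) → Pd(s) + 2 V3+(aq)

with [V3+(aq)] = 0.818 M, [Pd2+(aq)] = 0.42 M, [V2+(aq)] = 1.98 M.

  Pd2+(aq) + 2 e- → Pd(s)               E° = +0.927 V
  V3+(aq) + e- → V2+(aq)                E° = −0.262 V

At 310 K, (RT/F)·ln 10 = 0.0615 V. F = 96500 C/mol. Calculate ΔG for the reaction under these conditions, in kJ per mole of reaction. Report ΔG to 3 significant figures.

With Pd²⁺/Pd reduced at the cathode, E°cell = +0.927 − (−0.262) = +1.189 V and n = 2.
Here Q = [V3+(aq)]^2 / ([Pd2+(aq)]·[V2+(aq)]^2) = 0.406 (log Q = −0.391), giving E = +1.189 − (0.0615/2)·(−0.391) = +1.2010 V.
Then ΔG = −nFE = −2 × 96500 × +1.2010 J/mol = −232 kJ/mol.

−232 kJ/mol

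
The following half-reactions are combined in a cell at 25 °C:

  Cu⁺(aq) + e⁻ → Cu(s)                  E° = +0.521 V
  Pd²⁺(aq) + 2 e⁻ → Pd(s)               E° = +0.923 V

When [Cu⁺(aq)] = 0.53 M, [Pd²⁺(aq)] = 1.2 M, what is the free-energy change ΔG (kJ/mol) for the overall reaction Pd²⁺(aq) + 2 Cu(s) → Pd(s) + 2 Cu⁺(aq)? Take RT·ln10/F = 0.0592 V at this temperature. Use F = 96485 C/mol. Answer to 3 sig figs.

E°cell = +0.923 − (+0.521) = +0.402 V; the balanced reaction transfers n = 2 electrons.
The reaction quotient is [Cu⁺(aq)]^2 / [Pd²⁺(aq)] = 0.234; by Nernst, E = +0.402 − (0.0592/2)(−0.631) = +0.4207 V.
Then ΔG = −nFE = −2 × 96485 × +0.4207 J/mol = −81.2 kJ/mol.

−81.2 kJ/mol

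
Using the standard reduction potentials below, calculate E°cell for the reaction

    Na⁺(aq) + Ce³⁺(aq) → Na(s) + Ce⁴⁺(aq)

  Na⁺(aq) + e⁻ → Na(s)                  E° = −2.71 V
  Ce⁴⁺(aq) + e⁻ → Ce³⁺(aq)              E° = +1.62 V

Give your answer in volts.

−4.33 V

Na⁺(aq) gains electrons, so the Na⁺/Na couple is the cathode; the Ce⁴⁺/Ce³⁺ couple is the anode.
E°cell = E°(cathode) − E°(anode) = −2.71 − (+1.62) = −4.33 V.
The negative E°cell means the reaction is non-spontaneous in the direction written.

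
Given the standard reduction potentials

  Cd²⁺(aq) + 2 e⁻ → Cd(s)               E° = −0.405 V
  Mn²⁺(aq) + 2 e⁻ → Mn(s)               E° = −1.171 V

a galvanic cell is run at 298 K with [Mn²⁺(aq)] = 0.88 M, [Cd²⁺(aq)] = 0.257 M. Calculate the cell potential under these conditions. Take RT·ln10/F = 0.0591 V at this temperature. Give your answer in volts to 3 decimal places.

Since E°(Cd²⁺/Cd) > E°(Mn²⁺/Mn), Cd²⁺/Cd serves as the cathode.
The standard potential is −0.405 − (−1.171) = +0.766 V and the balanced reaction transfers n = 2 electrons.
The balanced reaction is Cd²⁺(aq) + Mn(s) → Cd(s) + Mn²⁺(aq), so Q = [Mn²⁺(aq)] / [Cd²⁺(aq)] = 3.42 and log Q = 0.535.
E = E° − (0.0591/n)·log Q = +0.766 − (0.0591/2)(0.535) = +0.750 V.

+0.750 V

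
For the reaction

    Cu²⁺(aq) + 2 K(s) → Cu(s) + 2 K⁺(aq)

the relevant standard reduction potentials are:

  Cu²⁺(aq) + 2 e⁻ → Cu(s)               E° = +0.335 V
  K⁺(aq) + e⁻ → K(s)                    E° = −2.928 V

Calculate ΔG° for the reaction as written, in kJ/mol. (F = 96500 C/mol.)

In the reaction as written Cu²⁺(aq) is reduced, so the Cu²⁺/Cu couple is the cathode and K⁺/K is the anode.
E°cell = +0.335 − (−2.928) = +3.263 V; balancing electrons gives n = 2.
ΔG° = −nFE°cell = −(2)(96500)(+3.263) J/mol = −630 kJ/mol.

−630 kJ/mol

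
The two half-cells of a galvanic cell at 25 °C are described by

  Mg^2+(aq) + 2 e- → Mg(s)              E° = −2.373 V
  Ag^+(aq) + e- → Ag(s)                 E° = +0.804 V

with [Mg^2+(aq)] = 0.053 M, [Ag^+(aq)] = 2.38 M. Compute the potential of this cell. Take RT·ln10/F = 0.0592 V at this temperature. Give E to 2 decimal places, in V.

+3.24 V

Since E°(Ag⁺/Ag) > E°(Mg²⁺/Mg), Ag⁺/Ag serves as the cathode.
E°cell = +0.804 − (−2.373) = +3.177 V, with n = 2 electrons transferred.
Balancing gives 2 Ag^+(aq) + Mg(s) → 2 Ag(s) + Mg^2+(aq); hence Q = [Mg^2+(aq)] / [Ag^+(aq)]^2 = 0.00936 (log Q = −2.029).
By the Nernst equation, E = +3.177 − (0.0592/2)·(−2.029) = +3.24 V.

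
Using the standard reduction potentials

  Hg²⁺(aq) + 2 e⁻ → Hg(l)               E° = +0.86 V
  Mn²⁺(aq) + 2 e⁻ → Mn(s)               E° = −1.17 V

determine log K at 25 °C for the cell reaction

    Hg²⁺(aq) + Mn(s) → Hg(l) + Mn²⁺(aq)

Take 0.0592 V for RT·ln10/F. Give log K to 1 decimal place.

The Hg²⁺/Hg couple is reduced (cathode); E°cell = +0.86 − (−1.17) = +2.03 V with n = 2.
At equilibrium E = 0, so log K = nE°cell / 0.0592 = (2)(+2.03) / 0.0592 = 68.6.

log K = 68.6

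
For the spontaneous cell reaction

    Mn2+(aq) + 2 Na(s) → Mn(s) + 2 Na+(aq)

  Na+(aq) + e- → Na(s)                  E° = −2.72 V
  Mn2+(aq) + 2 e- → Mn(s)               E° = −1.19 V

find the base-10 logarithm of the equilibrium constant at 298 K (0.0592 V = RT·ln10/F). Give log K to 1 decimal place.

The Mn²⁺/Mn couple is reduced (cathode); E°cell = −1.19 − (−2.72) = +1.53 V with n = 2.
At equilibrium E = 0, so log K = nE°cell / 0.0592 = (2)(+1.53) / 0.0592 = 51.7.

log K = 51.7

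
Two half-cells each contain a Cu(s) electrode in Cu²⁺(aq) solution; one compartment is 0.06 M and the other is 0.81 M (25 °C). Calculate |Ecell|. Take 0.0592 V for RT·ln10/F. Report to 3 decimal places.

0.033 V

For a concentration cell E°cell = 0, since both electrodes use the same couple.
The compartment with the higher Cu²⁺(aq) concentration (0.81 M) acts as the cathode; ions are reduced there and produced at the dilute (0.06 M) anode.
With n = 2, Ecell = −(0.0592/2)·log([dilute]/[conc]) = −(0.0592/2)·log(0.06/0.81) = +0.033 V.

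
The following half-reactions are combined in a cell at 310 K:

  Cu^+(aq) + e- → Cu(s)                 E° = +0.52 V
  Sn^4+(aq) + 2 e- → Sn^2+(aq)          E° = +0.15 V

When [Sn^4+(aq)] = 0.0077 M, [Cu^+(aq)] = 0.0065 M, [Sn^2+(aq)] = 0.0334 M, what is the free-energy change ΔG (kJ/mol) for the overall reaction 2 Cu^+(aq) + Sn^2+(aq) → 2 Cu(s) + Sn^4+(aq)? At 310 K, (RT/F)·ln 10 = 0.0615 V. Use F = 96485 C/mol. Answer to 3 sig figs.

−49.2 kJ/mol

With Cu⁺/Cu reduced at the cathode, E°cell = +0.52 − (+0.15) = +0.37 V and n = 2.
Here Q = [Sn^4+(aq)] / ([Cu^+(aq)]^2·[Sn^2+(aq)]) = 5.46×10^3 (log Q = 3.737), giving E = +0.37 − (0.0615/2)·(3.737) = +0.2551 V.
Then ΔG = −nFE = −2 × 96485 × +0.2551 J/mol = −49.2 kJ/mol.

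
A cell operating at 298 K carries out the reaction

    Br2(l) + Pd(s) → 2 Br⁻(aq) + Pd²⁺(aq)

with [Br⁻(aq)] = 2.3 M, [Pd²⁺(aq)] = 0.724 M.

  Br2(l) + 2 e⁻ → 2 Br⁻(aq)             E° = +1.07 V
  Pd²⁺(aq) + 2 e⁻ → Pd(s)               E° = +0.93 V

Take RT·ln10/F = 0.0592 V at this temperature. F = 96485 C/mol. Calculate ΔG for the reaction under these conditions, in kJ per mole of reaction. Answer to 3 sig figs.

With Br₂/Br⁻ reduced at the cathode, E°cell = +1.07 − (+0.93) = +0.14 V and n = 2.
Q = [Br⁻(aq)]^2·[Pd²⁺(aq)] = 3.83, so log Q = 0.583 and E = +0.14 − (0.0592/2)(0.583) = +0.1227 V.
Then ΔG = −nFE = −2 × 96485 × +0.1227 J/mol = −23.7 kJ/mol.

−23.7 kJ/mol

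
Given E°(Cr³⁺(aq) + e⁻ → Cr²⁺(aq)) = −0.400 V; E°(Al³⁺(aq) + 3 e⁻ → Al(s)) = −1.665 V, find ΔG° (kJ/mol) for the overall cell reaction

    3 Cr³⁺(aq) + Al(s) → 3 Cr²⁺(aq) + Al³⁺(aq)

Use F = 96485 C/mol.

−366 kJ/mol

In the reaction as written Cr³⁺(aq) is reduced, so the Cr³⁺/Cr²⁺ couple is the cathode and Al³⁺/Al is the anode.
E°cell = −0.400 − (−1.665) = +1.265 V; balancing electrons gives n = 3.
ΔG° = −nFE°cell = −(3)(96485)(+1.265) J/mol = −366 kJ/mol.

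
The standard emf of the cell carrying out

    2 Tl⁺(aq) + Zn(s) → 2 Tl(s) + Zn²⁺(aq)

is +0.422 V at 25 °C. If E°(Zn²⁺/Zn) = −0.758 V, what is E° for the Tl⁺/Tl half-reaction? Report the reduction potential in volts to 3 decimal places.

In the reaction as written the Tl⁺/Tl couple is reduced (cathode) and Zn²⁺/Zn is oxidized (anode), so E°cell = E°(Tl⁺/Tl) − E°(Zn²⁺/Zn).
E°(Tl⁺/Tl) = E°cell + E°(anode) = +0.422 + (−0.758) = −0.336 V.

−0.336 V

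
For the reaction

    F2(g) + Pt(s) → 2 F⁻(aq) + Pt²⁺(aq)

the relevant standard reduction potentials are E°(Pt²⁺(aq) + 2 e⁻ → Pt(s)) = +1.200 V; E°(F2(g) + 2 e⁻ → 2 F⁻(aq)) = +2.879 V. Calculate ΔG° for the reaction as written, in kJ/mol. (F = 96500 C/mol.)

In the reaction as written F2(g) is reduced, so the F₂/F⁻ couple is the cathode and Pt²⁺/Pt is the anode.
E°cell = +2.879 − (+1.200) = +1.679 V; balancing electrons gives n = 2.
ΔG° = −nFE°cell = −(2)(96500)(+1.679) J/mol = −324 kJ/mol.

−324 kJ/mol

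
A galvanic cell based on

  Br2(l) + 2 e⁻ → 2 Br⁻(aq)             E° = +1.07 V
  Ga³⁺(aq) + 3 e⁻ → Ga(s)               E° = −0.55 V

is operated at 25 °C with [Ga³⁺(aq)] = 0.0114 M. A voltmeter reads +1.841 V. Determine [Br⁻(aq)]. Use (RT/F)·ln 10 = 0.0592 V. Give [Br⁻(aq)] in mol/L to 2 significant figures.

0.00082 M

With Br₂/Br⁻ at the cathode and Ga³⁺/Ga at the anode, E°cell = +1.07 − (−0.55) = +1.62 V (n = 6).
Since E = E° − (0.0592/n)·log Q, log Q = n(E° − E)/0.0592 = −22.399.
Balancing electrons gives 3 Br2(l) + 2 Ga(s) → 6 Br⁻(aq) + 2 Ga³⁺(aq); thus Q = [Br⁻(aq)]^6·[Ga³⁺(aq)]^2.
Substituting the known concentrations and solving, log [Br⁻(aq)] = −3.085 and [Br⁻(aq)] = 0.00082 M.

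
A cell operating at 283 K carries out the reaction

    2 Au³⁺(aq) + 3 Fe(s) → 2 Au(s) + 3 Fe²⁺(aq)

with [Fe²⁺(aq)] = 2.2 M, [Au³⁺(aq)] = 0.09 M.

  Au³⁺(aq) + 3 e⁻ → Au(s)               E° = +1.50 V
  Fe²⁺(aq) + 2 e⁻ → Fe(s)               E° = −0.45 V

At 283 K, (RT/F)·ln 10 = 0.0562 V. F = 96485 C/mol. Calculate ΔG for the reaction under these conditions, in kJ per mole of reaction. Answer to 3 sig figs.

E°cell = +1.50 − (−0.45) = +1.95 V; the balanced reaction transfers n = 6 electrons.
Here Q = [Fe²⁺(aq)]^3 / [Au³⁺(aq)]^2 = 1.31×10^3 (log Q = 3.119), giving E = +1.95 − (0.0562/6)·(3.119) = +1.9208 V.
Finally ΔG = −nFE = −(6)(96485 C/mol)(+1.9208 V) = −1110 kJ/mol.

−1110 kJ/mol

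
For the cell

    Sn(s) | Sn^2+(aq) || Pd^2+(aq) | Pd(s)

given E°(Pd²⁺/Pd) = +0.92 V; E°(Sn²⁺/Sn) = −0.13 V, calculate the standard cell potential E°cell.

By convention the left-hand electrode in cell notation is the anode (oxidation) and the right-hand electrode is the cathode (reduction).
E°cell = E°(right) − E°(left) = +0.92 − (−0.13) = +1.05 V.

+1.05 V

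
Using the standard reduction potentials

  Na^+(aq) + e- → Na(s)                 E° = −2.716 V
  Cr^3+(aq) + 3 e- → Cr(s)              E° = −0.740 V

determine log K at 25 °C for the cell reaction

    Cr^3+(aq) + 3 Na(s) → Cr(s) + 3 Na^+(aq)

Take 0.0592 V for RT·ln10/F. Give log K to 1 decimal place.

The Cr³⁺/Cr couple is reduced (cathode); E°cell = −0.740 − (−2.716) = +1.976 V with n = 3.
At equilibrium E = 0, so log K = nE°cell / 0.0592 = (3)(+1.976) / 0.0592 = 100.1.

log K = 100.1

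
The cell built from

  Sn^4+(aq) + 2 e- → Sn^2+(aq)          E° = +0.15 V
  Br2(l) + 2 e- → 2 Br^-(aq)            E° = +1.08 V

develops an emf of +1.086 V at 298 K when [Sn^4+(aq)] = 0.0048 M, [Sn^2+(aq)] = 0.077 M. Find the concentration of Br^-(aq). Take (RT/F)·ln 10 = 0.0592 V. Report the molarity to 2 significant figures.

With Br₂/Br⁻ at the cathode and Sn⁴⁺/Sn²⁺ at the anode, E°cell = +1.08 − (+0.15) = +0.93 V (n = 2).
From the Nernst equation, log Q = n(E° − E)/0.0592 = 2·(+0.93 − (+1.086))/0.0592 = −5.270.
For Br2(l) + Sn^2+(aq) → 2 Br^-(aq) + Sn^4+(aq), the reaction quotient is Q = ([Br^-(aq)]^2·[Sn^4+(aq)]) / [Sn^2+(aq)].
Substituting the known concentrations and solving, log [Br^-(aq)] = −2.032 and [Br^-(aq)] = 0.0093 M.

0.0093 M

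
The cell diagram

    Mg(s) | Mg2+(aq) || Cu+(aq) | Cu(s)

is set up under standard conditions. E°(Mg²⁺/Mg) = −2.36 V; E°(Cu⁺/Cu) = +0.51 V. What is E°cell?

By convention the left-hand electrode in cell notation is the anode (oxidation) and the right-hand electrode is the cathode (reduction).
E°cell = E°(right) − E°(left) = +0.51 − (−2.36) = +2.87 V.

+2.87 V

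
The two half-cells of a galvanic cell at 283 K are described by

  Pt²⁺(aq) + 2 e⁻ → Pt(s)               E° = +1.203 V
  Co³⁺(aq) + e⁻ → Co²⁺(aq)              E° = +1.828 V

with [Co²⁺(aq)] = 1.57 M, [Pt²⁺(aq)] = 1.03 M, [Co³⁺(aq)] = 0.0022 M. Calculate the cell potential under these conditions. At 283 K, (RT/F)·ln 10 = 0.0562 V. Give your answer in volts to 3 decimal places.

Co³⁺/Co²⁺ is reduced (cathode, E° = +1.828 V) and Pt²⁺/Pt is oxidized (anode).
E°cell = E°cat − E°an = +1.828 − (+1.203) = +0.625 V; n = 2.
The balanced reaction is 2 Co³⁺(aq) + Pt(s) → 2 Co²⁺(aq) + Pt²⁺(aq), so Q = ([Co²⁺(aq)]^2·[Pt²⁺(aq)]) / [Co³⁺(aq)]^2 = 5.25×10^5 and log Q = 5.720.
Applying E = E° − (RT ln10/nF)·log Q gives +0.625 − (0.0562/2)(5.720) = +0.464 V.

+0.464 V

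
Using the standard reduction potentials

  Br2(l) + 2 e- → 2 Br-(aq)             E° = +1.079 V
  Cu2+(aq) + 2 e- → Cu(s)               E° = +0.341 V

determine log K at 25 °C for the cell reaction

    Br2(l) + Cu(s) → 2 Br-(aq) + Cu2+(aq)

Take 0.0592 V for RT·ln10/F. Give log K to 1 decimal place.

log K = 24.9

The Br₂/Br⁻ couple is reduced (cathode); E°cell = +1.079 − (+0.341) = +0.738 V with n = 2.
At equilibrium E = 0, so log K = nE°cell / 0.0592 = (2)(+0.738) / 0.0592 = 24.9.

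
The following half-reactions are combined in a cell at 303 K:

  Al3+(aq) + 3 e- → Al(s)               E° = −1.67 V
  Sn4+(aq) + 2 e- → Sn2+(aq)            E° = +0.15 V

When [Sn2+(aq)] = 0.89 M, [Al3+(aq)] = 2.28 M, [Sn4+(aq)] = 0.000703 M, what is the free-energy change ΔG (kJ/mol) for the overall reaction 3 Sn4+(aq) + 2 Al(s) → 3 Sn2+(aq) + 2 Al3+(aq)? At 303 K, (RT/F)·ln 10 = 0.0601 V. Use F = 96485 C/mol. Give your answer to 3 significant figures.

−995 kJ/mol

With Sn⁴⁺/Sn²⁺ reduced at the cathode, E°cell = +0.15 − (−1.67) = +1.82 V and n = 6.
Q = ([Sn2+(aq)]^3·[Al3+(aq)]^2) / [Sn4+(aq)]^3 = 1.05×10^10, so log Q = 10.023 and E = +1.82 − (0.0601/6)(10.023) = +1.7196 V.
Finally ΔG = −nFE = −(6)(96485 C/mol)(+1.7196 V) = −995 kJ/mol.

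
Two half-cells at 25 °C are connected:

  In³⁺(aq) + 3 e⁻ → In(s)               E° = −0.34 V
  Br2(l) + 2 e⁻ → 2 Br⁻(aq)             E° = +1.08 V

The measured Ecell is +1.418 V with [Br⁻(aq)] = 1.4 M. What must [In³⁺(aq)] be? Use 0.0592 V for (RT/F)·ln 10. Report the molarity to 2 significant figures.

0.46 M

The Br₂/Br⁻ couple has the larger reduction potential, so it is the cathode: E°cell = +1.08 − (−0.34) = +1.42 V and n = 6.
Rearranging E = E° − (0.0592/n)·log Q gives log Q = 6(+1.42 − (+1.418))/0.0592 = 0.203.
Balancing electrons gives 3 Br2(l) + 2 In(s) → 6 Br⁻(aq) + 2 In³⁺(aq); thus Q = [Br⁻(aq)]^6·[In³⁺(aq)]^2.
Substituting the known concentrations and solving, log [In³⁺(aq)] = −0.337 and [In³⁺(aq)] = 0.46 M.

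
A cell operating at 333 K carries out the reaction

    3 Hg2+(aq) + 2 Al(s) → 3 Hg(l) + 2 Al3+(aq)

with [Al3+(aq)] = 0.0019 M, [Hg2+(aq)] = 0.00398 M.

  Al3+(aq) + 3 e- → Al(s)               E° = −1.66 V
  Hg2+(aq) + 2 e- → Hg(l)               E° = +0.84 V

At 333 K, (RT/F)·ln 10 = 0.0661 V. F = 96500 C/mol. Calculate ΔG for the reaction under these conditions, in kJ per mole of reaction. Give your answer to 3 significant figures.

−1440 kJ/mol

With Hg²⁺/Hg reduced at the cathode, E°cell = +0.84 − (−1.66) = +2.50 V and n = 6.
Here Q = [Al3+(aq)]^2 / [Hg2+(aq)]^3 = 57.3 (log Q = 1.758), giving E = +2.50 − (0.0661/6)·(1.758) = +2.4806 V.
Then ΔG = −nFE = −6 × 96500 × +2.4806 J/mol = −1440 kJ/mol.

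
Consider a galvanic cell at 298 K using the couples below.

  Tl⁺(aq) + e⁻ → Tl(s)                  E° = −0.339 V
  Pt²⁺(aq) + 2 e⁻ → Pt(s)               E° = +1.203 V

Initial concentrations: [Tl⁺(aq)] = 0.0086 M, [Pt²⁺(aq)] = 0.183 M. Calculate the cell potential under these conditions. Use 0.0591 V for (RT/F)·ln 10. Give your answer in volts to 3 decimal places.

Since E°(Pt²⁺/Pt) > E°(Tl⁺/Tl), Pt²⁺/Pt serves as the cathode.
E°cell = E°cat − E°an = +1.203 − (−0.339) = +1.542 V; n = 2.
Balancing gives Pt²⁺(aq) + 2 Tl(s) → Pt(s) + 2 Tl⁺(aq); hence Q = [Tl⁺(aq)]^2 / [Pt²⁺(aq)] = 0.000404 (log Q = −3.393).
By the Nernst equation, E = +1.542 − (0.0591/2)·(−3.393) = +1.642 V.

+1.642 V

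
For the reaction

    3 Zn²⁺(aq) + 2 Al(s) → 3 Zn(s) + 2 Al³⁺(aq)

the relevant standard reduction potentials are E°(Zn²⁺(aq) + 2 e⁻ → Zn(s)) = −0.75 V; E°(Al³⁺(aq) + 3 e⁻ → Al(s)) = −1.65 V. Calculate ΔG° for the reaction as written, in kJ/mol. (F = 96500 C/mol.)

In the reaction as written Zn²⁺(aq) is reduced, so the Zn²⁺/Zn couple is the cathode and Al³⁺/Al is the anode.
E°cell = −0.75 − (−1.65) = +0.90 V; balancing electrons gives n = 6.
ΔG° = −nFE°cell = −(6)(96500)(+0.90) J/mol = −521 kJ/mol.

−521 kJ/mol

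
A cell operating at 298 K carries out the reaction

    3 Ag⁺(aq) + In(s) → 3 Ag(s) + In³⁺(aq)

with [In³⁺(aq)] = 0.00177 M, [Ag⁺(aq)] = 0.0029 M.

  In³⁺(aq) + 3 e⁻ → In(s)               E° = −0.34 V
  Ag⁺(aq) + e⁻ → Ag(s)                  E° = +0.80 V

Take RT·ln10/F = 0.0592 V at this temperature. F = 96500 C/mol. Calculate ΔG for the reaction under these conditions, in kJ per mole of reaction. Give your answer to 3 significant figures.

−302 kJ/mol

With Ag⁺/Ag reduced at the cathode, E°cell = +0.80 − (−0.34) = +1.14 V and n = 3.
Q = [In³⁺(aq)] / [Ag⁺(aq)]^3 = 7.26×10^4, so log Q = 4.861 and E = +1.14 − (0.0592/3)(4.861) = +1.0441 V.
Then ΔG = −nFE = −3 × 96500 × +1.0441 J/mol = −302 kJ/mol.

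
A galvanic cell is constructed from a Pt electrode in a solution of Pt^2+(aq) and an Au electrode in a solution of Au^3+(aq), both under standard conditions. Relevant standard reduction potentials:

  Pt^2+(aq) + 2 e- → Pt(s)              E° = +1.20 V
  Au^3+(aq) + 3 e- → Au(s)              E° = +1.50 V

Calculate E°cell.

+0.30 V

Of the two couples in this cell, the one with the more positive reduction potential is reduced at the cathode: here that is Au³⁺/Au (+1.50 V); Pt²⁺/Pt (+1.20 V) is the anode.
E°cell = E°(cathode) − E°(anode) = +1.50 − (+1.20) = +0.30 V.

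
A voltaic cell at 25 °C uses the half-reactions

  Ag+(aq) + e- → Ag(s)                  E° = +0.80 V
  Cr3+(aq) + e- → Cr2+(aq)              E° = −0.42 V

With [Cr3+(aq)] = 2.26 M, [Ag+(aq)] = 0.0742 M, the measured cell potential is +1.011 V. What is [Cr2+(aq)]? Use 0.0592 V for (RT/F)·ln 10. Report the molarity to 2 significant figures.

With Ag⁺/Ag at the cathode and Cr³⁺/Cr²⁺ at the anode, E°cell = +0.80 − (−0.42) = +1.22 V (n = 1).
Rearranging E = E° − (0.0592/n)·log Q gives log Q = 1(+1.22 − (+1.011))/0.0592 = 3.530.
Balancing electrons gives Ag+(aq) + Cr2+(aq) → Ag(s) + Cr3+(aq); thus Q = [Cr3+(aq)] / ([Ag+(aq)]·[Cr2+(aq)]).
Solving for the unknown gives log [Cr2+(aq)] = −2.046, so [Cr2+(aq)] ≈ 0.0090 M.

0.0090 M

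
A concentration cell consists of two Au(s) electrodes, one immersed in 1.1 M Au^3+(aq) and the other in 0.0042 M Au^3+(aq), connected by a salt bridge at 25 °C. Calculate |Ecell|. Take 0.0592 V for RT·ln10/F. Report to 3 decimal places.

For a concentration cell E°cell = 0, since both electrodes use the same couple.
The compartment with the higher Au^3+(aq) concentration (1.1 M) acts as the cathode; ions are reduced there and produced at the dilute (0.0042 M) anode.
With n = 3, Ecell = −(0.0592/3)·log([dilute]/[conc]) = −(0.0592/3)·log(0.0042/1.1) = +0.048 V.

0.048 V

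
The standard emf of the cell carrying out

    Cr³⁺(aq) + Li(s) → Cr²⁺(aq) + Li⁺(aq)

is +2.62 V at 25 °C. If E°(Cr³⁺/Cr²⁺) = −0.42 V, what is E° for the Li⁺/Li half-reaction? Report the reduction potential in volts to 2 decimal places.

In the reaction as written the Cr³⁺/Cr²⁺ couple is reduced (cathode) and Li⁺/Li is oxidized (anode), so E°cell = E°(Cr³⁺/Cr²⁺) − E°(Li⁺/Li).
E°(Li⁺/Li) = E°(cathode) − E°cell = −0.42 − (+2.62) = −3.04 V.

−3.04 V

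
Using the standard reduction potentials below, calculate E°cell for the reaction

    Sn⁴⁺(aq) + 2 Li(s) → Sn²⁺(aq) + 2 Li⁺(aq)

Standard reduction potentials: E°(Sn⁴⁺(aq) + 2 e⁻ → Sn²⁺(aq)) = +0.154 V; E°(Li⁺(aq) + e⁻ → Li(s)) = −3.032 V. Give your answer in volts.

Sn⁴⁺(aq) gains electrons, so the Sn⁴⁺/Sn²⁺ couple is the cathode; the Li⁺/Li couple is the anode.
E°cell = E°(cathode) − E°(anode) = +0.154 − (−3.032) = +3.186 V.

+3.186 V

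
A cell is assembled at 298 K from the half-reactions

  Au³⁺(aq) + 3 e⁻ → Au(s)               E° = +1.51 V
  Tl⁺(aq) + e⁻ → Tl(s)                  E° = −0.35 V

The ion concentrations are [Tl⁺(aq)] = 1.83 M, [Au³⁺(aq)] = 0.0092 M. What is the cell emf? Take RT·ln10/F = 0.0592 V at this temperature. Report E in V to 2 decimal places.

+1.80 V

Au³⁺/Au is reduced (cathode, E° = +1.51 V) and Tl⁺/Tl is oxidized (anode).
E°cell = E°cat − E°an = +1.51 − (−0.35) = +1.86 V; n = 3.
Balancing gives Au³⁺(aq) + 3 Tl(s) → Au(s) + 3 Tl⁺(aq); hence Q = [Tl⁺(aq)]^3 / [Au³⁺(aq)] = 666 (log Q = 2.824).
E = E° − (0.0592/n)·log Q = +1.86 − (0.0592/3)(2.824) = +1.80 V.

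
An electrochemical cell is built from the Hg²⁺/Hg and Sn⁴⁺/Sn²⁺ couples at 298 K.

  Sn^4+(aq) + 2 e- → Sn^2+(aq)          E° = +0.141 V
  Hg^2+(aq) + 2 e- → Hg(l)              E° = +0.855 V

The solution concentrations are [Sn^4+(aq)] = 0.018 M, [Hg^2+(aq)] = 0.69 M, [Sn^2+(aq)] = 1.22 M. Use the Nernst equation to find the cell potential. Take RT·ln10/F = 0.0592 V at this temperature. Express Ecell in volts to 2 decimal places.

+0.76 V

The Hg²⁺/Hg couple has the more positive E°, so it is the cathode; Sn⁴⁺/Sn²⁺ is the anode.
The standard potential is +0.855 − (+0.141) = +0.714 V and the balanced reaction transfers n = 2 electrons.
Balancing gives Hg^2+(aq) + Sn^2+(aq) → Hg(l) + Sn^4+(aq); hence Q = [Sn^4+(aq)] / ([Hg^2+(aq)]·[Sn^2+(aq)]) = 0.0214 (log Q = −1.670).
E = E° − (0.0592/n)·log Q = +0.714 − (0.0592/2)(−1.670) = +0.76 V.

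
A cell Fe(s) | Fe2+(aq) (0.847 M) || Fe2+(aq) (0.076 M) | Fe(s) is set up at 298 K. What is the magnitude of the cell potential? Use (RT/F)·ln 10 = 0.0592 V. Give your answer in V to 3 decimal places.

0.031 V

For a concentration cell E°cell = 0, since both electrodes use the same couple.
The compartment with the higher Fe2+(aq) concentration (0.847 M) acts as the cathode; ions are reduced there and produced at the dilute (0.076 M) anode.
With n = 2, Ecell = −(0.0592/2)·log([dilute]/[conc]) = −(0.0592/2)·log(0.076/0.847) = +0.031 V.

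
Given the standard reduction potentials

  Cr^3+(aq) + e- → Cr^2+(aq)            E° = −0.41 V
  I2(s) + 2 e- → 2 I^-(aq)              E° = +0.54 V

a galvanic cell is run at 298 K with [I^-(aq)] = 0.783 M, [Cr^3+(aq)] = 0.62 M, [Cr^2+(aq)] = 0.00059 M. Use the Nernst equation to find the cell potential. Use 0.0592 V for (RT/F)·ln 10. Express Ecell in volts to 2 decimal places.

I₂/I⁻ is reduced (cathode, E° = +0.54 V) and Cr³⁺/Cr²⁺ is oxidized (anode).
E°cell = E°cat − E°an = +0.54 − (−0.41) = +0.95 V; n = 2.
Balancing gives I2(s) + 2 Cr^2+(aq) → 2 I^-(aq) + 2 Cr^3+(aq); hence Q = ([I^-(aq)]^2·[Cr^3+(aq)]^2) / [Cr^2+(aq)]^2 = 6.77×10^5 (log Q = 5.831).
E = E° − (0.0592/n)·log Q = +0.95 − (0.0592/2)(5.831) = +0.78 V.

+0.78 V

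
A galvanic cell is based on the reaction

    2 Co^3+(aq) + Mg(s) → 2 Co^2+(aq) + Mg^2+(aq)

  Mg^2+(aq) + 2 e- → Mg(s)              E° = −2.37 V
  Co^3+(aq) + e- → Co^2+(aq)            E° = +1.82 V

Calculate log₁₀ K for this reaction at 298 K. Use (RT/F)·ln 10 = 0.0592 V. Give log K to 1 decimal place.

The Co³⁺/Co²⁺ couple is reduced (cathode); E°cell = +1.82 − (−2.37) = +4.19 V with n = 2.
At equilibrium E = 0, so log K = nE°cell / 0.0592 = (2)(+4.19) / 0.0592 = 141.6.

log K = 141.6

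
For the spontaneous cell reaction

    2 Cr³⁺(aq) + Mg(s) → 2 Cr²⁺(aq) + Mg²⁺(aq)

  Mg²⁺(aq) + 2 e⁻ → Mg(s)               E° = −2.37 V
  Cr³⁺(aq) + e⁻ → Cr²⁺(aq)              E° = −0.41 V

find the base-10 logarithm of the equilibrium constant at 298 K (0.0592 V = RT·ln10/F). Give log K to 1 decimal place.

log K = 66.2

The Cr³⁺/Cr²⁺ couple is reduced (cathode); E°cell = −0.41 − (−2.37) = +1.96 V with n = 2.
At equilibrium E = 0, so log K = nE°cell / 0.0592 = (2)(+1.96) / 0.0592 = 66.2.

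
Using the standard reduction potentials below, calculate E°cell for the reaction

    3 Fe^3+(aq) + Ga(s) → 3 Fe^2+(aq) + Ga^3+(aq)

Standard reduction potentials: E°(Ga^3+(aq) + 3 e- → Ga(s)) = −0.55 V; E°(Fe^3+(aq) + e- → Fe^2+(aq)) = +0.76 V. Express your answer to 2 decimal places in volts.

In the reaction as written, Fe^3+(aq) is reduced (cathode) and Ga^3+(aq) is produced by oxidation at the anode.
E°cell = E°(cathode) − E°(anode) = +0.76 − (−0.55) = +1.31 V.

+1.31 V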